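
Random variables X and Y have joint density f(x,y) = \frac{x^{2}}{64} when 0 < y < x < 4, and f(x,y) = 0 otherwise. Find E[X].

f_X(x) = ∫_0^x \frac{x^{2}}{64} dy = \frac{x^{3}}{64}
E[X] = ∫_0^4 x × (\frac{x^{3}}{64}) dx = \frac{16}{5}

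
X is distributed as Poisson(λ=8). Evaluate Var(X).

For X ~ Poisson(λ=8):
Var(X) = 8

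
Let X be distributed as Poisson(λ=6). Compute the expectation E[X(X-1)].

E[X(X-1)] = E[X² - X] = E[X²] - E[X]
E[X] = 6
E[X²] = Var(X) + (E[X])² = 6 + (6)² = 42
E[X(X-1)] = 42 - 6 = 36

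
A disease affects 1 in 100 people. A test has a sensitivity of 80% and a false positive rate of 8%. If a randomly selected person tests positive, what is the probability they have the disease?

Let D = the rare event, + = positive/flagged.
P(D) = 1/100
P(+|D) = 80/100 = 4/5
P(+|D') = 8/100 = 2/25
P(+) = P(+|D)P(D) + P(+|D')P(D')
     = \frac{4}{5} × \frac{1}{100} + \frac{2}{25} × \frac{99}{100}
     = \frac{109}{1250}
P(D|+) = P(+|D)P(D)/P(+) = \frac{10}{109}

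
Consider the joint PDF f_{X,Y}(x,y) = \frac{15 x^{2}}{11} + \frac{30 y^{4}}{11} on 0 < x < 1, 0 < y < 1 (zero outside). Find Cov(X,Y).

E[XY] = ∫∫ xy × f(x,y) dx dy = \frac{35}{88}
E[X] = \frac{27}{44}
E[Y] = \frac{15}{22}
Cov(X,Y) = E[XY] - E[X]E[Y] = - \frac{5}{242}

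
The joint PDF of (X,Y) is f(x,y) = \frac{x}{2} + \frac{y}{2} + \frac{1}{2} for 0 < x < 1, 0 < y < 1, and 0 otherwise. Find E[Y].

E[Y] = ∫_0^1 ∫_0^1 y × f(x,y) dx dy
= \frac{13}{24}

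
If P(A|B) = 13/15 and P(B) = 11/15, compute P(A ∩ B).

By definition, P(A|B) = P(A ∩ B) / P(B)
So P(A ∩ B) = P(A|B) × P(B)
= 13/15 × 11/15
= 143/225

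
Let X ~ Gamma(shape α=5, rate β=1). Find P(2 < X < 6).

P(2 < X < 6) = ∫_{2}^{6} f(x) dx
where f(x) = \frac{x^{4} e^{- x}}{24}
= \frac{-115 + 7 e^{4}}{e^{6}}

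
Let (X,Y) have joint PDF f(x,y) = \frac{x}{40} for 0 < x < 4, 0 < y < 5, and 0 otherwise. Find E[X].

f_X(x) = ∫_0^5 \frac{x}{40} dy = \frac{x}{8}
E[X] = ∫_0^4 x × (\frac{x}{8}) dx = \frac{8}{3}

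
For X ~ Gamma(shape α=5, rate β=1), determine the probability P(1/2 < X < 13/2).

P(1/2 < X < 13/2) = ∫_{1/2}^{13/2} f(x) dx
where f(x) = \frac{x^{4} e^{- x}}{24}
= \frac{-19043 + 211 e^{6}}{128 e^{\frac{13}{2}}}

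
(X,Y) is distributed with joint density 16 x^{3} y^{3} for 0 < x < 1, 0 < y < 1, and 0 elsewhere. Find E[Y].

E[Y] = ∫_0^1 ∫_0^1 y × f(x,y) dx dy
= \frac{4}{5}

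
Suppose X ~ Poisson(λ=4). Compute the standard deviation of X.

For X ~ Poisson(λ=4):
Var(X) = 4
SD(X) = √(Var(X)) = √(4) = 2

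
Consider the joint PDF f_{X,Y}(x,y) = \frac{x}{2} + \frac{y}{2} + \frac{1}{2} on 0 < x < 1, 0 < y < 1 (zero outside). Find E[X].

E[X] = ∫_0^1 ∫_0^1 x × f(x,y) dy dx
= ∫_0^1 ∫_0^1 x × (\frac{x}{2} + \frac{y}{2} + \frac{1}{2}) dy dx
= \frac{13}{24}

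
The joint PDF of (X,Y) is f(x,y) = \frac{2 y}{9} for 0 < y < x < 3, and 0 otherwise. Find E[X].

f_X(x) = ∫_0^x \frac{2 y}{9} dy = \frac{x^{2}}{9}
E[X] = ∫_0^3 x × (\frac{x^{2}}{9}) dx = \frac{9}{4}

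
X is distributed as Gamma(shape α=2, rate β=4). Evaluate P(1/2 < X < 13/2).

P(1/2 < X < 13/2) = ∫_{1/2}^{13/2} f(x) dx
where f(x) = 16 x e^{- 4 x}
= \frac{3 \left(-9 + e^{24}\right)}{e^{26}}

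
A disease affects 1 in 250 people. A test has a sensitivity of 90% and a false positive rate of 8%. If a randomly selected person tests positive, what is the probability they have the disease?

Let D = the rare event, + = positive/flagged.
P(D) = 1/250
P(+|D) = 90/100 = 9/10
P(+|D') = 8/100 = 2/25
P(+) = P(+|D)P(D) + P(+|D')P(D')
     = \frac{9}{10} × \frac{1}{250} + \frac{2}{25} × \frac{249}{250}
     = \frac{1041}{12500}
P(D|+) = P(+|D)P(D)/P(+) = \frac{15}{347}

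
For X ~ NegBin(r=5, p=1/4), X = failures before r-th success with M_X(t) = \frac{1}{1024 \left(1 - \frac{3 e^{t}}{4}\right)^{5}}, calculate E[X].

To find E[X], compute M^(1)(0):
M^(1)(t) = \frac{15 e^{t}}{4096 \left(1 - \frac{3 e^{t}}{4}\right)^{6}}
M^(1)(0) = 15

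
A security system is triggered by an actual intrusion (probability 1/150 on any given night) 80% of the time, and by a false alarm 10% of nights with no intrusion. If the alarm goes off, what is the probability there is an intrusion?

Let D = the rare event, + = positive/flagged.
P(D) = 1/150
P(+|D) = 80/100 = 4/5
P(+|D') = 10/100 = 1/10
P(+) = P(+|D)P(D) + P(+|D')P(D')
     = \frac{4}{5} × \frac{1}{150} + \frac{1}{10} × \frac{149}{150}
     = \frac{157}{1500}
P(D|+) = P(+|D)P(D)/P(+) = \frac{8}{157}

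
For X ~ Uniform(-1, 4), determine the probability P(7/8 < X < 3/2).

P(7/8 < X < 3/2) = ∫_{7/8}^{3/2} f(x) dx
where f(x) = \frac{1}{5}
= \frac{1}{8}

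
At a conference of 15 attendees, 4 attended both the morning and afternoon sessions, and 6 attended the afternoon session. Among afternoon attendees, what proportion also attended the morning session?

P(A ∩ B) = 4/15
P(B) = 6/15 = 2/5
P(A|B) = P(A ∩ B) / P(B) = (4/15) / (2/5) = 2/3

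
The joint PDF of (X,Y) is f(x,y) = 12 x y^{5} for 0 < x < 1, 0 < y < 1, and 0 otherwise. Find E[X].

E[X] = ∫_0^1 ∫_0^1 x × f(x,y) dy dx
= ∫_0^1 ∫_0^1 x × (12 x y^{5}) dy dx
= \frac{2}{3}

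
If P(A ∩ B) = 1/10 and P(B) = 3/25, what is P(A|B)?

P(A|B) = P(A ∩ B) / P(B)
= (1/10) / (3/25)
= 5/6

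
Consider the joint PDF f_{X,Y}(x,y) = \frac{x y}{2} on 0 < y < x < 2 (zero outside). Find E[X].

f_X(x) = ∫_0^x \frac{x y}{2} dy = \frac{x^{3}}{4}
E[X] = ∫_0^2 x × (\frac{x^{3}}{4}) dx = \frac{8}{5}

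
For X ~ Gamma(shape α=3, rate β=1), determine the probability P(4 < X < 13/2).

P(4 < X < 13/2) = ∫_{4}^{13/2} f(x) dx
where f(x) = \frac{x^{2} e^{- x}}{2}
= - \frac{229}{8 e^{\frac{13}{2}}} + \frac{13}{e^{4}}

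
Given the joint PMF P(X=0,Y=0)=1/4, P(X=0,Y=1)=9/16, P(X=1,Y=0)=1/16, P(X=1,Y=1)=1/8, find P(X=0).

P(X=0) = P(X=0,Y=0) + P(X=0,Y=1)
= 1/4 + 9/16
= 13/16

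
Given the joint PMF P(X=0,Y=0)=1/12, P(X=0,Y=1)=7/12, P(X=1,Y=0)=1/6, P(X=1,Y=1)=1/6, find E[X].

First find marginal of X:
P(X=0) = 2/3
P(X=1) = 1/3
E[X] = 0 × 2/3 + 1 × 1/3 = 1/3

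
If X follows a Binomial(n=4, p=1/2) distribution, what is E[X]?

For X ~ Binomial(n=4, p=1/2), the expected value is:
E[X] = 2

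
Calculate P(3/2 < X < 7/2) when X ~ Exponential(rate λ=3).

P(3/2 < X < 7/2) = ∫_{3/2}^{7/2} f(x) dx
where f(x) = 3 e^{- 3 x}
= - \frac{1 - e^{6}}{e^{\frac{21}{2}}}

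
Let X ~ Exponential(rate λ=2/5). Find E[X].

For X ~ Exponential(rate λ=2/5), the expected value is:
E[X] = \frac{5}{2}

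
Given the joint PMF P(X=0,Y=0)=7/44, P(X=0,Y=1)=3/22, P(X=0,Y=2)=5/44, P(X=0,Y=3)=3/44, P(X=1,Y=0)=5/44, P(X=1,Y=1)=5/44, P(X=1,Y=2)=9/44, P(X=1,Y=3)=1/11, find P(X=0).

P(X=0) = P(X=0,Y=0) + P(X=0,Y=1) + P(X=0,Y=2) + P(X=0,Y=3)
= 7/44 + 3/22 + 5/44 + 3/44
= 21/44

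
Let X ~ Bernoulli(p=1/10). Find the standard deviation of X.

For X ~ Bernoulli(p=1/10):
Var(X) = \frac{9}{100}
SD(X) = √(Var(X)) = √(\frac{9}{100}) = \frac{3}{10}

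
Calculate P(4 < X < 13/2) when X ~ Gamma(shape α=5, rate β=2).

P(4 < X < 13/2) = ∫_{4}^{13/2} f(x) dx
where f(x) = \frac{4 x^{4} e^{- 2 x}}{3}
= \frac{-39713 + 7128 e^{5}}{24 e^{13}}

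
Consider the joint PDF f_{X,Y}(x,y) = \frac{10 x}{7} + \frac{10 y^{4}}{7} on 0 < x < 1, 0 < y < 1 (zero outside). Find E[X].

E[X] = ∫_0^1 ∫_0^1 x × f(x,y) dy dx
= ∫_0^1 ∫_0^1 x × (\frac{10 x}{7} + \frac{10 y^{4}}{7}) dy dx
= \frac{13}{21}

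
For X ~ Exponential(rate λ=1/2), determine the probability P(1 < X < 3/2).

P(1 < X < 3/2) = ∫_{1}^{3/2} f(x) dx
where f(x) = \frac{e^{- \frac{x}{2}}}{2}
= - \frac{1}{e^{\frac{3}{4}}} + e^{- \frac{1}{2}}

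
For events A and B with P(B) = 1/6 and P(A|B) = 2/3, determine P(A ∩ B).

By definition, P(A|B) = P(A ∩ B) / P(B)
So P(A ∩ B) = P(A|B) × P(B)
= 2/3 × 1/6
= 1/9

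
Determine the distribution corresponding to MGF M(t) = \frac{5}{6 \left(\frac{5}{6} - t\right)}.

The MGF M(t) = \frac{5}{6 \left(\frac{5}{6} - t\right)} is the standard form for the Exponential distribution.
Comparing with the known MGF formula identifies: Exponential(rate λ=5/6)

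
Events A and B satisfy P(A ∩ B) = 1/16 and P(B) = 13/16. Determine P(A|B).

P(A|B) = P(A ∩ B) / P(B)
= (1/16) / (13/16)
= 1/13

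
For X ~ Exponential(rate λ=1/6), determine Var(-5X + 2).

For X ~ Exponential(rate λ=1/6):
Var(X) = 36
Var(-5X + 2) = (-5)² × Var(X) = 25 × 36 = 900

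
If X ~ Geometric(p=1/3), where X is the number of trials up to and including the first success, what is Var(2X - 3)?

For X ~ Geometric(p=1/3), where X is the number of trials up to and including the first success:
Var(X) = 6
Var(2X - 3) = (2)² × Var(X) = 4 × 6 = 24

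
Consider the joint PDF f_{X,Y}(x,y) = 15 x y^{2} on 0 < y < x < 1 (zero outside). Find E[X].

f_X(x) = ∫_0^x 15 x y^{2} dy = 5 x^{4}
E[X] = ∫_0^1 x × (5 x^{4}) dx = \frac{5}{6}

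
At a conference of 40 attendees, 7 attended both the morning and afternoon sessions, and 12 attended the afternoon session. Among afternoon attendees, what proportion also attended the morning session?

P(A ∩ B) = 7/40
P(B) = 12/40 = 3/10
P(A|B) = P(A ∩ B) / P(B) = (7/40) / (3/10) = 7/12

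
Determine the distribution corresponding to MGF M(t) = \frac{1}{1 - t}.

The MGF M(t) = \frac{1}{1 - t} is the standard form for the Exponential distribution.
Comparing with the known MGF formula identifies: Exponential(rate λ=1)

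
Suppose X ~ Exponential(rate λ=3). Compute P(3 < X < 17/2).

P(3 < X < 17/2) = ∫_{3}^{17/2} f(x) dx
where f(x) = 3 e^{- 3 x}
= - \frac{1}{e^{\frac{51}{2}}} + e^{-9}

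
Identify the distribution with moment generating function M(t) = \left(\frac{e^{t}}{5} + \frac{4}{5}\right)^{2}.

The MGF M(t) = \left(\frac{e^{t}}{5} + \frac{4}{5}\right)^{2} is the standard form for the Binomial distribution.
Comparing with the known MGF formula identifies: Binomial(n=2, p=1/5)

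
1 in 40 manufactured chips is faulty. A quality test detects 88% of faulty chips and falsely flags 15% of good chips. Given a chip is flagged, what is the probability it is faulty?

Let D = the rare event, + = positive/flagged.
P(D) = 1/40
P(+|D) = 88/100 = 22/25
P(+|D') = 15/100 = 3/20
P(+) = P(+|D)P(D) + P(+|D')P(D')
     = \frac{22}{25} × \frac{1}{40} + \frac{3}{20} × \frac{39}{40}
     = \frac{673}{4000}
P(D|+) = P(+|D)P(D)/P(+) = \frac{88}{673}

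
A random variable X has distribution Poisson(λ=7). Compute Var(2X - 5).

For X ~ Poisson(λ=7):
Var(X) = 7
Var(2X - 5) = (2)² × Var(X) = 4 × 7 = 28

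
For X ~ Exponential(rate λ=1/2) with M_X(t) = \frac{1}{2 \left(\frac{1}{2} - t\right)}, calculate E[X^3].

To find E[X^3], compute M^(3)(0):
M^(1)(t) = \frac{1}{2 \left(\frac{1}{2} - t\right)^{2}}
M^(2)(t) = \frac{1}{\left(\frac{1}{2} - t\right)^{3}}
M^(3)(t) = \frac{3}{\left(\frac{1}{2} - t\right)^{4}}
M^(3)(0) = 48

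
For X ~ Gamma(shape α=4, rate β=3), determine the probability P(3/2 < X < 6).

P(3/2 < X < 6) = ∫_{3/2}^{6} f(x) dx
where f(x) = \frac{27 x^{3} e^{- 3 x}}{2}
= - \frac{1153}{e^{18}} + \frac{493}{16 e^{\frac{9}{2}}}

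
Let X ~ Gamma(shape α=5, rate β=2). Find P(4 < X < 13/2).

P(4 < X < 13/2) = ∫_{4}^{13/2} f(x) dx
where f(x) = \frac{4 x^{4} e^{- 2 x}}{3}
= \frac{-39713 + 7128 e^{5}}{24 e^{13}}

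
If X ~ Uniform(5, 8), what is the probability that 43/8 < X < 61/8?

P(43/8 < X < 61/8) = ∫_{43/8}^{61/8} f(x) dx
where f(x) = \frac{1}{3}
= \frac{3}{4}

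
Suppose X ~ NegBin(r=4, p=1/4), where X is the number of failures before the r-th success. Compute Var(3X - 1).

For X ~ NegBin(r=4, p=1/4), where X is the number of failures before the r-th success:
Var(X) = 48
Var(3X - 1) = (3)² × Var(X) = 9 × 48 = 432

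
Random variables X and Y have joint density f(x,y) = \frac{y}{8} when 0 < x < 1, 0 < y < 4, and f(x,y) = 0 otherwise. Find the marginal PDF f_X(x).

f_X(x) = ∫_0^4 f(x,y) dy
= ∫_0^4 \frac{y}{8} dy
= 1 for 0 < x < 1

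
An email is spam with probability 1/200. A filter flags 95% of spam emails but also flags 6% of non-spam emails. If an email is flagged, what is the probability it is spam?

Let D = the rare event, + = positive/flagged.
P(D) = 1/200
P(+|D) = 95/100 = 19/20
P(+|D') = 6/100 = 3/50
P(+) = P(+|D)P(D) + P(+|D')P(D')
     = \frac{19}{20} × \frac{1}{200} + \frac{3}{50} × \frac{199}{200}
     = \frac{1289}{20000}
P(D|+) = P(+|D)P(D)/P(+) = \frac{95}{1289}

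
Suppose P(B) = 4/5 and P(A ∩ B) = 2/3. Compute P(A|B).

P(A|B) = P(A ∩ B) / P(B)
= (2/3) / (4/5)
= 5/6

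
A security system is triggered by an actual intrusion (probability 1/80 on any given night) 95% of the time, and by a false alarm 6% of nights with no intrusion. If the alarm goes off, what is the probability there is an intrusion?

Let D = the rare event, + = positive/flagged.
P(D) = 1/80
P(+|D) = 95/100 = 19/20
P(+|D') = 6/100 = 3/50
P(+) = P(+|D)P(D) + P(+|D')P(D')
     = \frac{19}{20} × \frac{1}{80} + \frac{3}{50} × \frac{79}{80}
     = \frac{569}{8000}
P(D|+) = P(+|D)P(D)/P(+) = \frac{95}{569}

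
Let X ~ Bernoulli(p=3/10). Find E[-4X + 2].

For X ~ Bernoulli(p=3/10):
E[X] = \frac{3}{10}
E[-4X + 2] = -4 × E[X] + 2 = \frac{4}{5}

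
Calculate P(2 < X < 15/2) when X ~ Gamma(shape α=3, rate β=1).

P(2 < X < 15/2) = ∫_{2}^{15/2} f(x) dx
where f(x) = \frac{x^{2} e^{- x}}{2}
= - \frac{293}{8 e^{\frac{15}{2}}} + \frac{5}{e^{2}}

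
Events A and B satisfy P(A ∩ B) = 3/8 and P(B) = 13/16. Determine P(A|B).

P(A|B) = P(A ∩ B) / P(B)
= (3/8) / (13/16)
= 6/13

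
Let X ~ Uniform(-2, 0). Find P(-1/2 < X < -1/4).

P(-1/2 < X < -1/4) = ∫_{-1/2}^{-1/4} f(x) dx
where f(x) = \frac{1}{2}
= \frac{1}{8}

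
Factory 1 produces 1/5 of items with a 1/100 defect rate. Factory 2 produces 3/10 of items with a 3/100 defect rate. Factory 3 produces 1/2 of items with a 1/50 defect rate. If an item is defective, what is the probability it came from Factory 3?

Using Bayes' theorem:
P(F1) = 1/5, P(D|F1) = 1/100
P(F2) = 3/10, P(D|F2) = 3/100
P(F3) = 1/2, P(D|F3) = 1/50
P(D) = P(D|F1)P(F1) + P(D|F2)P(F2) + P(D|F3)P(F3)
     = \frac{21}{1000}
P(F3|D) = P(D|F3)P(F3) / P(D)
= \frac{10}{21}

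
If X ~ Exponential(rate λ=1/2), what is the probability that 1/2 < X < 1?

P(1/2 < X < 1) = ∫_{1/2}^{1} f(x) dx
where f(x) = \frac{e^{- \frac{x}{2}}}{2}
= - \frac{1}{e^{\frac{1}{2}}} + e^{- \frac{1}{4}}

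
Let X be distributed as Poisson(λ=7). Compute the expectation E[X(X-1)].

E[X(X-1)] = E[X² - X] = E[X²] - E[X]
E[X] = 7
E[X²] = Var(X) + (E[X])² = 7 + (7)² = 56
E[X(X-1)] = 56 - 7 = 49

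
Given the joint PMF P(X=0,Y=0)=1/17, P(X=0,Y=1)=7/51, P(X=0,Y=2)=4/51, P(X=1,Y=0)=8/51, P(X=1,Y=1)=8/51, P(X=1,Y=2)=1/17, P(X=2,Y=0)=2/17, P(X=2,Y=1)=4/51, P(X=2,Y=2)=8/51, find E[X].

First find marginal of X:
P(X=0) = 14/51
P(X=1) = 19/51
P(X=2) = 6/17
E[X] = 0 × 14/51 + 1 × 19/51 + 2 × 6/17 = 55/51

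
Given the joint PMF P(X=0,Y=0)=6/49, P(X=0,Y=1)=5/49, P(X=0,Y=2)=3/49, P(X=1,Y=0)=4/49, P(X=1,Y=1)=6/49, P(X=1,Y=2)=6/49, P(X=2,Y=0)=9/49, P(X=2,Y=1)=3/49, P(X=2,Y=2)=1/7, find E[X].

First find marginal of X:
P(X=0) = 2/7
P(X=1) = 16/49
P(X=2) = 19/49
E[X] = 0 × 2/7 + 1 × 16/49 + 2 × 19/49 = 54/49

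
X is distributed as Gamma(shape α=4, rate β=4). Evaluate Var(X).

For X ~ Gamma(shape α=4, rate β=4):
Var(X) = \frac{1}{4}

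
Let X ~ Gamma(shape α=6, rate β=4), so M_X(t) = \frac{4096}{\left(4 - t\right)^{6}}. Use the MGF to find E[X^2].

To find E[X^2], compute M^(2)(0):
M^(1)(t) = \frac{24576}{\left(4 - t\right)^{7}}
M^(2)(t) = \frac{172032}{\left(4 - t\right)^{8}}
M^(2)(0) = \frac{21}{8}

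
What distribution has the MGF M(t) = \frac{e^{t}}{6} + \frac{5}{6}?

The MGF M(t) = \frac{e^{t}}{6} + \frac{5}{6} is the standard form for the Bernoulli distribution.
Comparing with the known MGF formula identifies: Bernoulli(p=1/6)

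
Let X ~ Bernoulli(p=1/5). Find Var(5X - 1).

For X ~ Bernoulli(p=1/5):
Var(X) = \frac{4}{25}
Var(5X - 1) = (5)² × Var(X) = 25 × \frac{4}{25} = 4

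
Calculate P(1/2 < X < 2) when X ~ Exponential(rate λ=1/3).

P(1/2 < X < 2) = ∫_{1/2}^{2} f(x) dx
where f(x) = \frac{e^{- \frac{x}{3}}}{3}
= - \frac{1}{e^{\frac{2}{3}}} + e^{- \frac{1}{6}}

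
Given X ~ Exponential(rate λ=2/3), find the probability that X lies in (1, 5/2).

P(1 < X < 5/2) = ∫_{1}^{5/2} f(x) dx
where f(x) = \frac{2 e^{- \frac{2 x}{3}}}{3}
= - \frac{1 - e}{e^{\frac{5}{3}}}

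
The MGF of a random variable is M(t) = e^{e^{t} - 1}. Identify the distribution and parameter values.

The MGF M(t) = e^{e^{t} - 1} is the standard form for the Poisson distribution.
Comparing with the known MGF formula identifies: Poisson(λ=1)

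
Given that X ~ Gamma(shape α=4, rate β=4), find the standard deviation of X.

For X ~ Gamma(shape α=4, rate β=4):
Var(X) = \frac{1}{4}
SD(X) = √(Var(X)) = √(\frac{1}{4}) = \frac{1}{2}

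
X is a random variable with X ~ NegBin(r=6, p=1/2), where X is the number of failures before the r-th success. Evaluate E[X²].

Using the identity E[X²] = Var(X) + (E[X])²:
E[X] = 6
Var(X) = 12
E[X²] = 12 + (6)²
= 48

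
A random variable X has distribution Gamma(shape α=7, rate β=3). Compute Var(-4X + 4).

For X ~ Gamma(shape α=7, rate β=3):
Var(X) = \frac{7}{9}
Var(-4X + 4) = (-4)² × Var(X) = 16 × \frac{7}{9} = \frac{112}{9}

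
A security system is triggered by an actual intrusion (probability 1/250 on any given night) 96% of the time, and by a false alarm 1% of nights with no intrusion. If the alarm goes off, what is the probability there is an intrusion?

Let D = the rare event, + = positive/flagged.
P(D) = 1/250
P(+|D) = 96/100 = 24/25
P(+|D') = 1/100
P(+) = P(+|D)P(D) + P(+|D')P(D')
     = \frac{24}{25} × \frac{1}{250} + \frac{1}{100} × \frac{249}{250}
     = \frac{69}{5000}
P(D|+) = P(+|D)P(D)/P(+) = \frac{32}{115}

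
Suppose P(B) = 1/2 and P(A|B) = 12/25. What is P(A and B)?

By definition, P(A|B) = P(A ∩ B) / P(B)
So P(A ∩ B) = P(A|B) × P(B)
= 12/25 × 1/2
= 6/25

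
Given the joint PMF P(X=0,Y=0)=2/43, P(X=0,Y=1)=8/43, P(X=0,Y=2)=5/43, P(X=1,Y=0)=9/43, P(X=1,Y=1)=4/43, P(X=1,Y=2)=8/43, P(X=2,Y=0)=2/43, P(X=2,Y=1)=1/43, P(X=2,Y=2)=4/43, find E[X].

First find marginal of X:
P(X=0) = 15/43
P(X=1) = 21/43
P(X=2) = 7/43
E[X] = 0 × 15/43 + 1 × 21/43 + 2 × 7/43 = 35/43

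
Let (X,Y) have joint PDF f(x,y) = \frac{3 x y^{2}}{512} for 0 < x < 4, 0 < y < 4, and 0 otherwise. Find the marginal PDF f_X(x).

f_X(x) = ∫_0^4 f(x,y) dy
= ∫_0^4 \frac{3 x y^{2}}{512} dy
= \frac{x}{8} for 0 < x < 4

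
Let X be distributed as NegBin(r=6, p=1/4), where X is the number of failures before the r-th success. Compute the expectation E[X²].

Using the identity E[X²] = Var(X) + (E[X])²:
E[X] = 18
Var(X) = 72
E[X²] = 72 + (18)²
= 396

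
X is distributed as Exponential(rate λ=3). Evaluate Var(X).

For X ~ Exponential(rate λ=3):
Var(X) = \frac{1}{9}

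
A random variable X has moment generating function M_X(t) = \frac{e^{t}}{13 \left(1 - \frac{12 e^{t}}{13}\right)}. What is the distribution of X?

The MGF M(t) = \frac{e^{t}}{13 \left(1 - \frac{12 e^{t}}{13}\right)} is the standard form for the Geometric distribution.
Comparing with the known MGF formula identifies: Geometric(p=1/13), X = trial number of first success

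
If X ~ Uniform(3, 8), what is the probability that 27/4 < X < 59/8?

P(27/4 < X < 59/8) = ∫_{27/4}^{59/8} f(x) dx
where f(x) = \frac{1}{5}
= \frac{1}{8}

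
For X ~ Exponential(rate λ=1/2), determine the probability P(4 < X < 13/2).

P(4 < X < 13/2) = ∫_{4}^{13/2} f(x) dx
where f(x) = \frac{e^{- \frac{x}{2}}}{2}
= - \frac{1}{e^{\frac{13}{4}}} + e^{-2}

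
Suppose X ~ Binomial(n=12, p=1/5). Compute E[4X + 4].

For X ~ Binomial(n=12, p=1/5):
E[X] = \frac{12}{5}
E[4X + 4] = 4 × E[X] + 4 = \frac{68}{5}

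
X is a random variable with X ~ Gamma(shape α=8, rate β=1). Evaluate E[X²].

Using the identity E[X²] = Var(X) + (E[X])²:
E[X] = 8
Var(X) = 8
E[X²] = 8 + (8)²
= 72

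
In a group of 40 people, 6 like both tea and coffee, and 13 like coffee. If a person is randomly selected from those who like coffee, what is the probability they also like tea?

P(A ∩ B) = 6/40 = 3/20
P(B) = 13/40
P(A|B) = P(A ∩ B) / P(B) = (3/20) / (13/40) = 6/13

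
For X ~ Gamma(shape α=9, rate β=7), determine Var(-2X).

For X ~ Gamma(shape α=9, rate β=7):
Var(X) = \frac{9}{49}
Var(-2X) = (-2)² × Var(X) = 4 × \frac{9}{49} = \frac{36}{49}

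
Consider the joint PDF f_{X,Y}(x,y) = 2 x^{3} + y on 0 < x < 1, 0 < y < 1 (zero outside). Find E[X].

E[X] = ∫_0^1 ∫_0^1 x × f(x,y) dy dx
= ∫_0^1 ∫_0^1 x × (2 x^{3} + y) dy dx
= \frac{13}{20}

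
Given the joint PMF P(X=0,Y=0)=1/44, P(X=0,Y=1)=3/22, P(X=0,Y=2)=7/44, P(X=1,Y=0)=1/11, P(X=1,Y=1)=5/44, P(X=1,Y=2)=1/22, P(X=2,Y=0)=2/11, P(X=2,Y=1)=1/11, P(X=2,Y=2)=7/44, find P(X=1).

P(X=1) = P(X=1,Y=0) + P(X=1,Y=1) + P(X=1,Y=2)
= 1/11 + 5/44 + 1/22
= 1/4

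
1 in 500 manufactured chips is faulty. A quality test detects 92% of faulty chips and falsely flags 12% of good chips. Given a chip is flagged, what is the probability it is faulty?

Let D = the rare event, + = positive/flagged.
P(D) = 1/500
P(+|D) = 92/100 = 23/25
P(+|D') = 12/100 = 3/25
P(+) = P(+|D)P(D) + P(+|D')P(D')
     = \frac{23}{25} × \frac{1}{500} + \frac{3}{25} × \frac{499}{500}
     = \frac{76}{625}
P(D|+) = P(+|D)P(D)/P(+) = \frac{23}{1520}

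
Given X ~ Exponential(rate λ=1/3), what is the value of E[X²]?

Using the identity E[X²] = Var(X) + (E[X])²:
E[X] = 3
Var(X) = 9
E[X²] = 9 + (3)²
= 18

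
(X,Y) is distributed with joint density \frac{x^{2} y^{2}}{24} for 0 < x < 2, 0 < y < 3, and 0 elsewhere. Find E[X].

f_X(x) = ∫_0^3 \frac{x^{2} y^{2}}{24} dy = \frac{3 x^{2}}{8}
E[X] = ∫_0^2 x × (\frac{3 x^{2}}{8}) dx = \frac{3}{2}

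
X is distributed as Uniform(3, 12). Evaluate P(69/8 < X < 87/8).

P(69/8 < X < 87/8) = ∫_{69/8}^{87/8} f(x) dx
where f(x) = \frac{1}{9}
= \frac{1}{4}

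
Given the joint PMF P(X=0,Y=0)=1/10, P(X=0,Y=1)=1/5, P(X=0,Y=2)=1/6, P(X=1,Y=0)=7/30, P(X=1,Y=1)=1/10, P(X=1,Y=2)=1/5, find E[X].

First find marginal of X:
P(X=0) = 7/15
P(X=1) = 8/15
E[X] = 0 × 7/15 + 1 × 8/15 = 8/15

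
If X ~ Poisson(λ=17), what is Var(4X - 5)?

For X ~ Poisson(λ=17):
Var(X) = 17
Var(4X - 5) = (4)² × Var(X) = 16 × 17 = 272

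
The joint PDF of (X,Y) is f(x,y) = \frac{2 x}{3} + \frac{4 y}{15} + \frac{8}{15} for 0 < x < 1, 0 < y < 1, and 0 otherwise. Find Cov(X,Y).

E[XY] = ∫∫ xy × f(x,y) dx dy = \frac{13}{45}
E[X] = \frac{5}{9}
E[Y] = \frac{47}{90}
Cov(X,Y) = E[XY] - E[X]E[Y] = - \frac{1}{810}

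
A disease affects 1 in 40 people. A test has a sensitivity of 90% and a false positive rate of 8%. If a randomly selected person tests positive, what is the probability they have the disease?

Let D = the rare event, + = positive/flagged.
P(D) = 1/40
P(+|D) = 90/100 = 9/10
P(+|D') = 8/100 = 2/25
P(+) = P(+|D)P(D) + P(+|D')P(D')
     = \frac{9}{10} × \frac{1}{40} + \frac{2}{25} × \frac{39}{40}
     = \frac{201}{2000}
P(D|+) = P(+|D)P(D)/P(+) = \frac{15}{67}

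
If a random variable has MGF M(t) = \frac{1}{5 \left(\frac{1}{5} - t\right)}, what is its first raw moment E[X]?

To find E[X], compute M^(1)(0):
M^(1)(t) = \frac{1}{5 \left(\frac{1}{5} - t\right)^{2}}
M^(1)(0) = 5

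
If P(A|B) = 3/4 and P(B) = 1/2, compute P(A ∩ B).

By definition, P(A|B) = P(A ∩ B) / P(B)
So P(A ∩ B) = P(A|B) × P(B)
= 3/4 × 1/2
= 3/8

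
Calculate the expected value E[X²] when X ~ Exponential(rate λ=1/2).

Using the identity E[X²] = Var(X) + (E[X])²:
E[X] = 2
Var(X) = 4
E[X²] = 4 + (2)²
= 8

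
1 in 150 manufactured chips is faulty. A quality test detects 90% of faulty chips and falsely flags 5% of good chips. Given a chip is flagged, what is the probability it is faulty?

Let D = the rare event, + = positive/flagged.
P(D) = 1/150
P(+|D) = 90/100 = 9/10
P(+|D') = 5/100 = 1/20
P(+) = P(+|D)P(D) + P(+|D')P(D')
     = \frac{9}{10} × \frac{1}{150} + \frac{1}{20} × \frac{149}{150}
     = \frac{167}{3000}
P(D|+) = P(+|D)P(D)/P(+) = \frac{18}{167}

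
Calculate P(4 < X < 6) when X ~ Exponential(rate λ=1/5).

P(4 < X < 6) = ∫_{4}^{6} f(x) dx
where f(x) = \frac{e^{- \frac{x}{5}}}{5}
= - \frac{1 - e^{\frac{2}{5}}}{e^{\frac{6}{5}}}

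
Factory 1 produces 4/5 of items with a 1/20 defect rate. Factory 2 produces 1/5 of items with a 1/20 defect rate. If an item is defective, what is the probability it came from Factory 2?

Using Bayes' theorem:
P(F1) = 4/5, P(D|F1) = 1/20
P(F2) = 1/5, P(D|F2) = 1/20
P(D) = P(D|F1)P(F1) + P(D|F2)P(F2)
     = \frac{1}{20}
P(F2|D) = P(D|F2)P(F2) / P(D)
= \frac{1}{5}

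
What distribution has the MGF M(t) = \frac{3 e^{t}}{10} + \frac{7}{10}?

The MGF M(t) = \frac{3 e^{t}}{10} + \frac{7}{10} is the standard form for the Bernoulli distribution.
Comparing with the known MGF formula identifies: Bernoulli(p=3/10)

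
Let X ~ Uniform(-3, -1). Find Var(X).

For X ~ Uniform(-3, -1):
Var(X) = \frac{1}{3}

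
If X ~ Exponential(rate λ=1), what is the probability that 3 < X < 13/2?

P(3 < X < 13/2) = ∫_{3}^{13/2} f(x) dx
where f(x) = e^{- x}
= - \frac{1}{e^{\frac{13}{2}}} + e^{-3}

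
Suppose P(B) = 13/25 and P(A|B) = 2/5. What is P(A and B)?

By definition, P(A|B) = P(A ∩ B) / P(B)
So P(A ∩ B) = P(A|B) × P(B)
= 2/5 × 13/25
= 26/125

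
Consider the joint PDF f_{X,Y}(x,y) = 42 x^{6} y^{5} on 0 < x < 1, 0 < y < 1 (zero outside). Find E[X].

E[X] = ∫_0^1 ∫_0^1 x × f(x,y) dy dx
= ∫_0^1 ∫_0^1 x × (42 x^{6} y^{5}) dy dx
= \frac{7}{8}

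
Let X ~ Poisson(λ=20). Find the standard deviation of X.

For X ~ Poisson(λ=20):
Var(X) = 20
SD(X) = √(Var(X)) = √(20) = 2 \sqrt{5}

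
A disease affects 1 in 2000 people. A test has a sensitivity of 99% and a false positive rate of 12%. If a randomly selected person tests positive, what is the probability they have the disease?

Let D = the rare event, + = positive/flagged.
P(D) = 1/2000
P(+|D) = 99/100
P(+|D') = 12/100 = 3/25
P(+) = P(+|D)P(D) + P(+|D')P(D')
     = \frac{99}{100} × \frac{1}{2000} + \frac{3}{25} × \frac{1999}{2000}
     = \frac{24087}{200000}
P(D|+) = P(+|D)P(D)/P(+) = \frac{33}{8029}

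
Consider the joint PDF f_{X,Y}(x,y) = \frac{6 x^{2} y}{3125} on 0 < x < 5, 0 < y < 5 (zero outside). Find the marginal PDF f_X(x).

f_X(x) = ∫_0^5 f(x,y) dy
= ∫_0^5 \frac{6 x^{2} y}{3125} dy
= \frac{3 x^{2}}{125} for 0 < x < 5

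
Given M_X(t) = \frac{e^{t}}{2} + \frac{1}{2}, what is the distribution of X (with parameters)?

The MGF M(t) = \frac{e^{t}}{2} + \frac{1}{2} is the standard form for the Bernoulli distribution.
Comparing with the known MGF formula identifies: Bernoulli(p=1/2)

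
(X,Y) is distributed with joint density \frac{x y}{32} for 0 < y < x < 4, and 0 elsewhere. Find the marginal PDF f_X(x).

f_X(x) = ∫_0^x \frac{x y}{32} dy = \frac{x^{3}}{64}
for 0 < x < 4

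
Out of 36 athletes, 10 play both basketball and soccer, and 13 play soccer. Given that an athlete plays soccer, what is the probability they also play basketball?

P(A ∩ B) = 10/36 = 5/18
P(B) = 13/36
P(A|B) = P(A ∩ B) / P(B) = (5/18) / (13/36) = 10/13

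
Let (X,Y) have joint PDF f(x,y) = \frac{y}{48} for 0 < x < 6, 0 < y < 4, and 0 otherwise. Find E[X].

f_X(x) = ∫_0^4 \frac{y}{48} dy = \frac{1}{6}
E[X] = ∫_0^6 x × (\frac{1}{6}) dx = 3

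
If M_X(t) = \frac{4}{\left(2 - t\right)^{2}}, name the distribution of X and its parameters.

The MGF M(t) = \frac{4}{\left(2 - t\right)^{2}} is the standard form for the Gamma distribution.
Comparing with the known MGF formula identifies: Gamma(shape α=2, rate β=2)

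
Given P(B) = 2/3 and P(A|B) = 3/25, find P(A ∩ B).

By definition, P(A|B) = P(A ∩ B) / P(B)
So P(A ∩ B) = P(A|B) × P(B)
= 3/25 × 2/3
= 2/25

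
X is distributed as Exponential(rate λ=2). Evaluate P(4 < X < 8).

P(4 < X < 8) = ∫_{4}^{8} f(x) dx
where f(x) = 2 e^{- 2 x}
= - \frac{1 - e^{8}}{e^{16}}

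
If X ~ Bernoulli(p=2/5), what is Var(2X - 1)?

For X ~ Bernoulli(p=2/5):
Var(X) = \frac{6}{25}
Var(2X - 1) = (2)² × Var(X) = 4 × \frac{6}{25} = \frac{24}{25}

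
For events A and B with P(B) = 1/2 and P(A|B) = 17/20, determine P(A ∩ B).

By definition, P(A|B) = P(A ∩ B) / P(B)
So P(A ∩ B) = P(A|B) × P(B)
= 17/20 × 1/2
= 17/40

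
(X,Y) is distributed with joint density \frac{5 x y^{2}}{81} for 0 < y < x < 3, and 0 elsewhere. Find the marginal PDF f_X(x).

f_X(x) = ∫_0^x \frac{5 x y^{2}}{81} dy = \frac{5 x^{4}}{243}
for 0 < x < 3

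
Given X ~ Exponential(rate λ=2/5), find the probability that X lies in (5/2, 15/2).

P(5/2 < X < 15/2) = ∫_{5/2}^{15/2} f(x) dx
where f(x) = \frac{2 e^{- \frac{2 x}{5}}}{5}
= - \frac{1 - e^{2}}{e^{3}}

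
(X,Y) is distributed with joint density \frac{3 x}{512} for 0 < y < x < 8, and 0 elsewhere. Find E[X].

f_X(x) = ∫_0^x \frac{3 x}{512} dy = \frac{3 x^{2}}{512}
E[X] = ∫_0^8 x × (\frac{3 x^{2}}{512}) dx = 6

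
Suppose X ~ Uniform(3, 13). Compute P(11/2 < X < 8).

P(11/2 < X < 8) = ∫_{11/2}^{8} f(x) dx
where f(x) = \frac{1}{10}
= \frac{1}{4}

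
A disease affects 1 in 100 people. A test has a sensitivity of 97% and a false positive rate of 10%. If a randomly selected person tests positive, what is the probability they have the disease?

Let D = the rare event, + = positive/flagged.
P(D) = 1/100
P(+|D) = 97/100
P(+|D') = 10/100 = 1/10
P(+) = P(+|D)P(D) + P(+|D')P(D')
     = \frac{97}{100} × \frac{1}{100} + \frac{1}{10} × \frac{99}{100}
     = \frac{1087}{10000}
P(D|+) = P(+|D)P(D)/P(+) = \frac{97}{1087}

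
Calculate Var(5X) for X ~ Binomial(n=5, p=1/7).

For X ~ Binomial(n=5, p=1/7):
Var(X) = \frac{30}{49}
Var(5X) = (5)² × Var(X) = 25 × \frac{30}{49} = \frac{750}{49}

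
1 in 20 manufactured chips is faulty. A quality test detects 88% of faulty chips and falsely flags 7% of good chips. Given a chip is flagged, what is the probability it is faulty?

Let D = the rare event, + = positive/flagged.
P(D) = 1/20
P(+|D) = 88/100 = 22/25
P(+|D') = 7/100
P(+) = P(+|D)P(D) + P(+|D')P(D')
     = \frac{22}{25} × \frac{1}{20} + \frac{7}{100} × \frac{19}{20}
     = \frac{221}{2000}
P(D|+) = P(+|D)P(D)/P(+) = \frac{88}{221}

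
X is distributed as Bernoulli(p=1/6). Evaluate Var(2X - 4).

For X ~ Bernoulli(p=1/6):
Var(X) = \frac{5}{36}
Var(2X - 4) = (2)² × Var(X) = 4 × \frac{5}{36} = \frac{5}{9}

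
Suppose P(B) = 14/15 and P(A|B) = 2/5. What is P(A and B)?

By definition, P(A|B) = P(A ∩ B) / P(B)
So P(A ∩ B) = P(A|B) × P(B)
= 2/5 × 14/15
= 28/75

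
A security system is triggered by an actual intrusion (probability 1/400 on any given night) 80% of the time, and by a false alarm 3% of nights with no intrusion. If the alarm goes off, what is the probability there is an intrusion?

Let D = the rare event, + = positive/flagged.
P(D) = 1/400
P(+|D) = 80/100 = 4/5
P(+|D') = 3/100
P(+) = P(+|D)P(D) + P(+|D')P(D')
     = \frac{4}{5} × \frac{1}{400} + \frac{3}{100} × \frac{399}{400}
     = \frac{1277}{40000}
P(D|+) = P(+|D)P(D)/P(+) = \frac{80}{1277}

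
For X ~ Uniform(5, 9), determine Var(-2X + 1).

For X ~ Uniform(5, 9):
Var(X) = \frac{4}{3}
Var(-2X + 1) = (-2)² × Var(X) = 4 × \frac{4}{3} = \frac{16}{3}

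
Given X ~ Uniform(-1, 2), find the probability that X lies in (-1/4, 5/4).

P(-1/4 < X < 5/4) = ∫_{-1/4}^{5/4} f(x) dx
where f(x) = \frac{1}{3}
= \frac{1}{2}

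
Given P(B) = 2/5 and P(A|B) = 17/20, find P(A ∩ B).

By definition, P(A|B) = P(A ∩ B) / P(B)
So P(A ∩ B) = P(A|B) × P(B)
= 17/20 × 2/5
= 17/50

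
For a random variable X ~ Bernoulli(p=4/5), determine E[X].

For X ~ Bernoulli(p=4/5), the expected value is:
E[X] = \frac{4}{5}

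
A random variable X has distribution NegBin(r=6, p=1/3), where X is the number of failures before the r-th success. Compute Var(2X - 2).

For X ~ NegBin(r=6, p=1/3), where X is the number of failures before the r-th success:
Var(X) = 36
Var(2X - 2) = (2)² × Var(X) = 4 × 36 = 144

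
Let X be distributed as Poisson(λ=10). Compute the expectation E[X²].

Using the identity E[X²] = Var(X) + (E[X])²:
E[X] = 10
Var(X) = 10
E[X²] = 10 + (10)²
= 110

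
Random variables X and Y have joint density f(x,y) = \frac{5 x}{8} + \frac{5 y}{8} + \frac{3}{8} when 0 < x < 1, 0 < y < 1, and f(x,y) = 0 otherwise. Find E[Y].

E[Y] = ∫_0^1 ∫_0^1 y × f(x,y) dx dy
= \frac{53}{96}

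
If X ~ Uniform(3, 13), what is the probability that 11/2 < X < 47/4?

P(11/2 < X < 47/4) = ∫_{11/2}^{47/4} f(x) dx
where f(x) = \frac{1}{10}
= \frac{5}{8}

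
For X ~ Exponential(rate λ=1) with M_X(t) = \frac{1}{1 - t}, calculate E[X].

To find E[X], compute M^(1)(0):
M^(1)(t) = \frac{1}{\left(1 - t\right)^{2}}
M^(1)(0) = 1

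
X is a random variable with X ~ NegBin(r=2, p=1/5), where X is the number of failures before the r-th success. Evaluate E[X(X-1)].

E[X(X-1)] = E[X² - X] = E[X²] - E[X]
E[X] = 8
E[X²] = Var(X) + (E[X])² = 40 + (8)² = 104
E[X(X-1)] = 104 - 8 = 96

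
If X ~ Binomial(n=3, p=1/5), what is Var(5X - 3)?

For X ~ Binomial(n=3, p=1/5):
Var(X) = \frac{12}{25}
Var(5X - 3) = (5)² × Var(X) = 25 × \frac{12}{25} = 12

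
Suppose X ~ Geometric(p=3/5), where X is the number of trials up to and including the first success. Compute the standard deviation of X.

For X ~ Geometric(p=3/5), where X is the number of trials up to and including the first success:
Var(X) = \frac{10}{9}
SD(X) = √(Var(X)) = √(\frac{10}{9}) = \frac{\sqrt{10}}{3}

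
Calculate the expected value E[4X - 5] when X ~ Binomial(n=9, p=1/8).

For X ~ Binomial(n=9, p=1/8):
E[X] = \frac{9}{8}
E[4X - 5] = 4 × E[X] - 5 = - \frac{1}{2}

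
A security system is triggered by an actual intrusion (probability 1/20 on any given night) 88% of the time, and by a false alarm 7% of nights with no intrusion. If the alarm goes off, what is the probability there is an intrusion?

Let D = the rare event, + = positive/flagged.
P(D) = 1/20
P(+|D) = 88/100 = 22/25
P(+|D') = 7/100
P(+) = P(+|D)P(D) + P(+|D')P(D')
     = \frac{22}{25} × \frac{1}{20} + \frac{7}{100} × \frac{19}{20}
     = \frac{221}{2000}
P(D|+) = P(+|D)P(D)/P(+) = \frac{88}{221}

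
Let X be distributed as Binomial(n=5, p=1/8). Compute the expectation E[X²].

Using the identity E[X²] = Var(X) + (E[X])²:
E[X] = \frac{5}{8}
Var(X) = \frac{35}{64}
E[X²] = \frac{35}{64} + (\frac{5}{8})²
= \frac{15}{16}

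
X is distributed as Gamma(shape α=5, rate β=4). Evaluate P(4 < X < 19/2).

P(4 < X < 19/2) = ∫_{4}^{19/2} f(x) dx
where f(x) = \frac{128 x^{4} e^{- 4 x}}{3}
= \frac{-290361 + 10675 e^{22}}{3 e^{38}}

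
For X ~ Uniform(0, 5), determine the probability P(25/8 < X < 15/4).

P(25/8 < X < 15/4) = ∫_{25/8}^{15/4} f(x) dx
where f(x) = \frac{1}{5}
= \frac{1}{8}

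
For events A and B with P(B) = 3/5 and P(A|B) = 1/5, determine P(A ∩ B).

By definition, P(A|B) = P(A ∩ B) / P(B)
So P(A ∩ B) = P(A|B) × P(B)
= 1/5 × 3/5
= 3/25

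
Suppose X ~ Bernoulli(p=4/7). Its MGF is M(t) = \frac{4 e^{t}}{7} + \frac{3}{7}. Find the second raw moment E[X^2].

To find E[X^2], compute M^(2)(0):
M^(1)(t) = \frac{4 e^{t}}{7}
M^(2)(t) = \frac{4 e^{t}}{7}
M^(2)(0) = \frac{4}{7}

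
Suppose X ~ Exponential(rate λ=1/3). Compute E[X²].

Using the identity E[X²] = Var(X) + (E[X])²:
E[X] = 3
Var(X) = 9
E[X²] = 9 + (3)²
= 18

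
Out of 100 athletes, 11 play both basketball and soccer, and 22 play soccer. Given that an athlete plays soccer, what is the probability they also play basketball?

P(A ∩ B) = 11/100
P(B) = 22/100 = 11/50
P(A|B) = P(A ∩ B) / P(B) = (11/100) / (11/50) = 1/2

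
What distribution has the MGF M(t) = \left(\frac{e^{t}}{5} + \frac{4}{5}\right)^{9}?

The MGF M(t) = \left(\frac{e^{t}}{5} + \frac{4}{5}\right)^{9} is the standard form for the Binomial distribution.
Comparing with the known MGF formula identifies: Binomial(n=9, p=1/5)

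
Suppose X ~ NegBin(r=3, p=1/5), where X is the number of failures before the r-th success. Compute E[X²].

Using the identity E[X²] = Var(X) + (E[X])²:
E[X] = 12
Var(X) = 60
E[X²] = 60 + (12)²
= 204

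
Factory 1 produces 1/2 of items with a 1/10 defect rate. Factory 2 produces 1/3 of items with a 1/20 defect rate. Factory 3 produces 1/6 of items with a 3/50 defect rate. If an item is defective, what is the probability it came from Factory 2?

Using Bayes' theorem:
P(F1) = 1/2, P(D|F1) = 1/10
P(F2) = 1/3, P(D|F2) = 1/20
P(F3) = 1/6, P(D|F3) = 3/50
P(D) = P(D|F1)P(F1) + P(D|F2)P(F2) + P(D|F3)P(F3)
     = \frac{23}{300}
P(F2|D) = P(D|F2)P(F2) / P(D)
= \frac{5}{23}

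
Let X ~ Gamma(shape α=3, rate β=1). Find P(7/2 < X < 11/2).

P(7/2 < X < 11/2) = ∫_{7/2}^{11/2} f(x) dx
where f(x) = \frac{x^{2} e^{- x}}{2}
= \frac{-173 + 85 e^{2}}{8 e^{\frac{11}{2}}}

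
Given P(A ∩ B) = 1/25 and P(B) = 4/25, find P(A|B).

P(A|B) = P(A ∩ B) / P(B)
= (1/25) / (4/25)
= 1/4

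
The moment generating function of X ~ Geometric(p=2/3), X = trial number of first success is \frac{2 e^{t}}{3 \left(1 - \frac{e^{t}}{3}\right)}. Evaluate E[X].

To find E[X], compute M^(1)(0):
M^(1)(t) = \frac{2 e^{t}}{3 \left(1 - \frac{e^{t}}{3}\right)} + \frac{2 e^{2 t}}{9 \left(1 - \frac{e^{t}}{3}\right)^{2}}
M^(1)(0) = \frac{3}{2}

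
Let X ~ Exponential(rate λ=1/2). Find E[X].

For X ~ Exponential(rate λ=1/2), the expected value is:
E[X] = 2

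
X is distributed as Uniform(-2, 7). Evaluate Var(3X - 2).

For X ~ Uniform(-2, 7):
Var(X) = \frac{27}{4}
Var(3X - 2) = (3)² × Var(X) = 9 × \frac{27}{4} = \frac{243}{4}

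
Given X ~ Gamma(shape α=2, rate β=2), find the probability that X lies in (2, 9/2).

P(2 < X < 9/2) = ∫_{2}^{9/2} f(x) dx
where f(x) = 4 x e^{- 2 x}
= \frac{5 \left(-2 + e^{5}\right)}{e^{9}}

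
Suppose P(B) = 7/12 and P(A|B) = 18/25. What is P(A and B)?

By definition, P(A|B) = P(A ∩ B) / P(B)
So P(A ∩ B) = P(A|B) × P(B)
= 18/25 × 7/12
= 21/50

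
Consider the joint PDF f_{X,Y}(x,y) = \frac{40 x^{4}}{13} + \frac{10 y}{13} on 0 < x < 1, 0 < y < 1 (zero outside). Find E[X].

E[X] = ∫_0^1 ∫_0^1 x × f(x,y) dy dx
= ∫_0^1 ∫_0^1 x × (\frac{40 x^{4}}{13} + \frac{10 y}{13}) dy dx
= \frac{55}{78}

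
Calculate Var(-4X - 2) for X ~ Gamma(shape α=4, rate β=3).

For X ~ Gamma(shape α=4, rate β=3):
Var(X) = \frac{4}{9}
Var(-4X - 2) = (-4)² × Var(X) = 16 × \frac{4}{9} = \frac{64}{9}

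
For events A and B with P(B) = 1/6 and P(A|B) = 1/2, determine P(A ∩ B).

By definition, P(A|B) = P(A ∩ B) / P(B)
So P(A ∩ B) = P(A|B) × P(B)
= 1/2 × 1/6
= 1/12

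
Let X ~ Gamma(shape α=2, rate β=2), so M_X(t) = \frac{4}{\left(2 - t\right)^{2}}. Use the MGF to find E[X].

To find E[X], compute M^(1)(0):
M^(1)(t) = \frac{8}{\left(2 - t\right)^{3}}
M^(1)(0) = 1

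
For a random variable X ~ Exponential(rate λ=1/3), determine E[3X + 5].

For X ~ Exponential(rate λ=1/3):
E[X] = 3
E[3X + 5] = 3 × E[X] + 5 = 14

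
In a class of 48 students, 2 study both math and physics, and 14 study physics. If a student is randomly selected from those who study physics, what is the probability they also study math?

P(A ∩ B) = 2/48 = 1/24
P(B) = 14/48 = 7/24
P(A|B) = P(A ∩ B) / P(B) = (1/24) / (7/24) = 1/7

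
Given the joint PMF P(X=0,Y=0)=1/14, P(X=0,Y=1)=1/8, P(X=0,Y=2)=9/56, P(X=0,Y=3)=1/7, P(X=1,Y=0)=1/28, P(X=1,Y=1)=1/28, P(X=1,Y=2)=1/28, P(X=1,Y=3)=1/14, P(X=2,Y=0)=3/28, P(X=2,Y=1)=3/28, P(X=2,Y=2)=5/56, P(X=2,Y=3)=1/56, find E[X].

First find marginal of X:
P(X=0) = 1/2
P(X=1) = 5/28
P(X=2) = 9/28
E[X] = 0 × 1/2 + 1 × 5/28 + 2 × 9/28 = 23/28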